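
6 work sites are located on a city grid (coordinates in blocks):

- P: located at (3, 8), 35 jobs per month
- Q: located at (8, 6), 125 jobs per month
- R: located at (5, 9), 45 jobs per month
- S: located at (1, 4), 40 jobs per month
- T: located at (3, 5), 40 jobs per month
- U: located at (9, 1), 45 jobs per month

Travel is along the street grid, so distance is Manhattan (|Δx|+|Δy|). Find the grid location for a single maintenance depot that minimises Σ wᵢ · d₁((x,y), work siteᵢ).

(8, 6)

Manhattan distance separates: Σwᵢ(|x−xᵢ|+|y−yᵢ|) = Σwᵢ|x−xᵢ| + Σwᵢ|y−yᵢ|, so x and y are optimised independently as 1-D weighted medians.
Total weight W = 330; half = 165.
x-coordinate, sorted with cumulative weight:
  x=1 (S, w=40) cum 40
  x=3 (P, w=35) cum 75
  x=3 (T, w=40) cum 115
  x=5 (R, w=45) cum 160
  x=8 (Q, w=125) cum 285  ← median
  x=9 (U, w=45) cum 330
⇒ x* = 8
y-coordinate, sorted with cumulative weight:
  y=1 (U, w=45) cum 45
  y=4 (S, w=40) cum 85
  y=5 (T, w=40) cum 125
  y=6 (Q, w=125) cum 250  ← median
  y=8 (P, w=35) cum 285
  y=9 (R, w=45) cum 330
⇒ y* = 6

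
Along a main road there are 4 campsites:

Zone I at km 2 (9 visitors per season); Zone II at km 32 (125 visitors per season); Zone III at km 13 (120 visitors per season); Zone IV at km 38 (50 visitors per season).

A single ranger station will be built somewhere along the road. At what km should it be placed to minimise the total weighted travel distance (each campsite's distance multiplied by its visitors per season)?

For a sum of weighted absolute distances on a line, the optimum is the weighted median (not the mean). Total weight W = 304; half-weight = 152.
Sort by position and accumulate weight:
  km 2 (Zone I, w=9) → cum 9
  km 13 (Zone III, w=120) → cum 129
  km 32 (Zone II, w=125) → cum 254  ≥ 152 → median here
  km 38 (Zone IV, w=50) → cum 304
Optimal location: km 32.

x = 32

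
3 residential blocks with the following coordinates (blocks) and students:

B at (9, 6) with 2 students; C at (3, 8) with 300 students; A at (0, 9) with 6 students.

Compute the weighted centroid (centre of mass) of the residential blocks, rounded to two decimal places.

The minimiser of Σwᵢ‖p−pᵢ‖² is the weighted centroid p* = (Σwᵢpᵢ)/(Σwᵢ).
Σwᵢ = 308.
Σwᵢxᵢ = 2·9 + 300·3 + 6·0 = 918.
Σwᵢyᵢ = 2·6 + 300·8 + 6·9 = 2466.
x* = 918/308 = 2.98, y* = 2466/308 = 8.01.

(2.98, 8.01)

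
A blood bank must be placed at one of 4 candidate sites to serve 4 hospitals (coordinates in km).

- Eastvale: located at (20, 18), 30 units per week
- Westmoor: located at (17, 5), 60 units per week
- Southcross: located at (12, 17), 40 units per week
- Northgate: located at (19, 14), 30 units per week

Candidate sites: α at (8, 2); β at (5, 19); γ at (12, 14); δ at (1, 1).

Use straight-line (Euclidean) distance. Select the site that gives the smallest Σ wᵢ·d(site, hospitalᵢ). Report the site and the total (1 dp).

γ, total 1216.1 km

Total weighted distance at each candidate:
  α (8, 2): total = 2278.5
  β (5, 19): total = 2294.5
  γ (12, 14): total = 1216.1
  δ (1, 1): total = 3197.2
Minimum is at γ with total 1216.1 km.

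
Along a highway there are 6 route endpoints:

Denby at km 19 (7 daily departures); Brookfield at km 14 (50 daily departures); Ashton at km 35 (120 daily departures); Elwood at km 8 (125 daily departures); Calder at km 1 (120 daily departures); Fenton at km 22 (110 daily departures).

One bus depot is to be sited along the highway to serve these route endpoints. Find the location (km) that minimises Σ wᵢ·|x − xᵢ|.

x = 14

For a sum of weighted absolute distances on a line, the optimum is the weighted median (not the mean). Total weight W = 532; half-weight = 266.
Sort by position and accumulate weight:
  km 1 (Calder, w=120) → cum 120
  km 8 (Elwood, w=125) → cum 245
  km 14 (Brookfield, w=50) → cum 295  ≥ 266 → median here
  km 19 (Denby, w=7) → cum 302
  km 22 (Fenton, w=110) → cum 412
  km 35 (Ashton, w=120) → cum 532
Optimal location: km 14.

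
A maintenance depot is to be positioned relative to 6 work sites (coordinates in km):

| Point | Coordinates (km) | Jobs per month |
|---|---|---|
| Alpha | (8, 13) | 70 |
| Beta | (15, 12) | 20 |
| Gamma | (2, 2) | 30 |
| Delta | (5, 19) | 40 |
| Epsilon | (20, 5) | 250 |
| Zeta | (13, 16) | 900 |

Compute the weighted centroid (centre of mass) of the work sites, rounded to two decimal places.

(13.60, 13.45)

The minimiser of Σwᵢ‖p−pᵢ‖² is the weighted centroid p* = (Σwᵢpᵢ)/(Σwᵢ).
Σwᵢ = 1310.
Σwᵢxᵢ = 70·8 + 20·15 + 30·2 + 40·5 + 250·20 + 900·13 = 17820.
Σwᵢyᵢ = 70·13 + 20·12 + 30·2 + 40·19 + 250·5 + 900·16 = 17620.
x* = 17820/1310 = 13.60, y* = 17620/1310 = 13.45.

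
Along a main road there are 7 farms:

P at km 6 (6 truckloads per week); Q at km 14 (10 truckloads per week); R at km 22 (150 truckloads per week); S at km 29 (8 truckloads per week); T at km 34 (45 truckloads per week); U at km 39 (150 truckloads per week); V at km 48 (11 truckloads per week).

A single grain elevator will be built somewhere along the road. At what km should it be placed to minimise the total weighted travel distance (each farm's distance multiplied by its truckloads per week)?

x = 34

For a sum of weighted absolute distances on a line, the optimum is the weighted median (not the mean). Total weight W = 380; half-weight = 190.
Sort by position and accumulate weight:
  km 6 (P, w=6) → cum 6
  km 14 (Q, w=10) → cum 16
  km 22 (R, w=150) → cum 166
  km 29 (S, w=8) → cum 174
  km 34 (T, w=45) → cum 219  ≥ 190 → median here
  km 39 (U, w=150) → cum 369
  km 48 (V, w=11) → cum 380
Optimal location: km 34.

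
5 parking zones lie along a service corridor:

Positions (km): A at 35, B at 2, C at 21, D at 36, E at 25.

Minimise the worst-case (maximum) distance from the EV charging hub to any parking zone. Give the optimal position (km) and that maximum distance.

location 19, max distance 17

The 1-center on a line is the midpoint of the two extreme points: leftmost at 2, rightmost at 36.
Optimal location = (2 + 36)/2 = 19; maximum distance = (36 − 2)/2 = 17.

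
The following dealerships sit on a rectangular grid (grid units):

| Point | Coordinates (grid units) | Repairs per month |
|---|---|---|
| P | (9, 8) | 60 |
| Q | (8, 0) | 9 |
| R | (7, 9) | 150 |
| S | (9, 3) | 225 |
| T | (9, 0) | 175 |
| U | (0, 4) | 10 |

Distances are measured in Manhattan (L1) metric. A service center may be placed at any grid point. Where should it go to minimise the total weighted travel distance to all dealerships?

Manhattan distance separates: Σwᵢ(|x−xᵢ|+|y−yᵢ|) = Σwᵢ|x−xᵢ| + Σwᵢ|y−yᵢ|, so x and y are optimised independently as 1-D weighted medians.
Total weight W = 629; half = 314.5.
x-coordinate, sorted with cumulative weight:
  x=0 (U, w=10) cum 10
  x=7 (R, w=150) cum 160
  x=8 (Q, w=9) cum 169
  x=9 (P, w=60) cum 229
  x=9 (S, w=225) cum 454  ← median
  x=9 (T, w=175) cum 629
⇒ x* = 9
y-coordinate, sorted with cumulative weight:
  y=0 (Q, w=9) cum 9
  y=0 (T, w=175) cum 184
  y=3 (S, w=225) cum 409  ← median
  y=4 (U, w=10) cum 419
  y=8 (P, w=60) cum 479
  y=9 (R, w=150) cum 629
⇒ y* = 3

(9, 3)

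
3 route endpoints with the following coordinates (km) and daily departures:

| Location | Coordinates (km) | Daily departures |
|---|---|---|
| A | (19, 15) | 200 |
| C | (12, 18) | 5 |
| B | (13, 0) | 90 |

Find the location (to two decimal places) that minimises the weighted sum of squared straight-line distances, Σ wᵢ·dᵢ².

(17.05, 10.47)

The minimiser of Σwᵢ‖p−pᵢ‖² is the weighted centroid p* = (Σwᵢpᵢ)/(Σwᵢ).
Σwᵢ = 295.
Σwᵢxᵢ = 200·19 + 5·12 + 90·13 = 5030.
Σwᵢyᵢ = 200·15 + 5·18 + 90·0 = 3090.
x* = 5030/295 = 17.05, y* = 3090/295 = 10.47.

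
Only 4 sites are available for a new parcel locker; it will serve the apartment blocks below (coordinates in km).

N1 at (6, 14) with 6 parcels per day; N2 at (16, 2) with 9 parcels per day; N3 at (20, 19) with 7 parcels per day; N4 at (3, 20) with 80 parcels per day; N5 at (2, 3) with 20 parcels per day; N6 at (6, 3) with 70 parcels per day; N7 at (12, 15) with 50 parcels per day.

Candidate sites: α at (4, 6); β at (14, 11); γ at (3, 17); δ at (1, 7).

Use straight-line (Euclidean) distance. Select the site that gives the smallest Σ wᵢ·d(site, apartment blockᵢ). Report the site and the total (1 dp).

γ, total 2307.9 km

Total weighted distance at each candidate:
  α (4, 6): total = 2357.1
  β (14, 11): total = 2645.3
  γ (3, 17): total = 2307.9
  δ (1, 7): total = 2614.2
Minimum is at γ with total 2307.9 km.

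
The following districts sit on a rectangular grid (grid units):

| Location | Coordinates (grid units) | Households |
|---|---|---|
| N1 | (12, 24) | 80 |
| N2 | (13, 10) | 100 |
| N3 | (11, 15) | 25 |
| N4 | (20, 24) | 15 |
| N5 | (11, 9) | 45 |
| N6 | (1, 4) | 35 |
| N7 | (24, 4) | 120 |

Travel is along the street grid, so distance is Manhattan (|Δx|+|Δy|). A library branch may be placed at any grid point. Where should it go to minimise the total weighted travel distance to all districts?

Manhattan distance separates: Σwᵢ(|x−xᵢ|+|y−yᵢ|) = Σwᵢ|x−xᵢ| + Σwᵢ|y−yᵢ|, so x and y are optimised independently as 1-D weighted medians.
Total weight W = 420; half = 210.
x-coordinate, sorted with cumulative weight:
  x=1 (N6, w=35) cum 35
  x=11 (N3, w=25) cum 60
  x=11 (N5, w=45) cum 105
  x=12 (N1, w=80) cum 185
  x=13 (N2, w=100) cum 285  ← median
  x=20 (N4, w=15) cum 300
  x=24 (N7, w=120) cum 420
⇒ x* = 13
y-coordinate, sorted with cumulative weight:
  y=4 (N6, w=35) cum 35
  y=4 (N7, w=120) cum 155
  y=9 (N5, w=45) cum 200
  y=10 (N2, w=100) cum 300  ← median
  y=15 (N3, w=25) cum 325
  y=24 (N1, w=80) cum 405
  y=24 (N4, w=15) cum 420
⇒ y* = 10

(13, 10)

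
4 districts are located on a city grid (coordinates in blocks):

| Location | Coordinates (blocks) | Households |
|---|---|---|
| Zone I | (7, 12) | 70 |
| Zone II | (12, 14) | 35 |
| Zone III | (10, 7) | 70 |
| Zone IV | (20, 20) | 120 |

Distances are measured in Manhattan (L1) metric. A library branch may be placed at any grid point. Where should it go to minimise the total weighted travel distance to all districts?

(12, 14)

Manhattan distance separates: Σwᵢ(|x−xᵢ|+|y−yᵢ|) = Σwᵢ|x−xᵢ| + Σwᵢ|y−yᵢ|, so x and y are optimised independently as 1-D weighted medians.
Total weight W = 295; half = 147.5.
x-coordinate, sorted with cumulative weight:
  x=7 (Zone I, w=70) cum 70
  x=10 (Zone III, w=70) cum 140
  x=12 (Zone II, w=35) cum 175  ← median
  x=20 (Zone IV, w=120) cum 295
⇒ x* = 12
y-coordinate, sorted with cumulative weight:
  y=7 (Zone III, w=70) cum 70
  y=12 (Zone I, w=70) cum 140
  y=14 (Zone II, w=35) cum 175  ← median
  y=20 (Zone IV, w=120) cum 295
⇒ y* = 14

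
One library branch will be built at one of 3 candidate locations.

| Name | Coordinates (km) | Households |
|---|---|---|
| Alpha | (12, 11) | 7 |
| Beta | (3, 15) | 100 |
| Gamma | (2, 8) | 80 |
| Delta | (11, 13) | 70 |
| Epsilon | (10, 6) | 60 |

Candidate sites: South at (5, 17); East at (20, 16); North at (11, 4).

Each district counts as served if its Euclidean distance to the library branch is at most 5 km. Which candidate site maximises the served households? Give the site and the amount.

South, covering 100

Coverage radius r = 5 km; a point is covered iff (Δx)²+(Δy)² ≤ 5² = 25.
  South (5, 17): covers {Beta} → 100
  East (20, 16): covers {none} → 0
  North (11, 4): covers {Epsilon} → 60
Maximum coverage at South: 100 households.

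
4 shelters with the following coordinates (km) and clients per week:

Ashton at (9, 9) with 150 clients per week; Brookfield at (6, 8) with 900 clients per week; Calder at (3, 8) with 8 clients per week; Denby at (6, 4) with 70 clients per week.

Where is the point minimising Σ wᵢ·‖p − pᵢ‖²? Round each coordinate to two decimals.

(6.38, 7.88)

The minimiser of Σwᵢ‖p−pᵢ‖² is the weighted centroid p* = (Σwᵢpᵢ)/(Σwᵢ).
Σwᵢ = 1128.
Σwᵢxᵢ = 150·9 + 900·6 + 8·3 + 70·6 = 7194.
Σwᵢyᵢ = 150·9 + 900·8 + 8·8 + 70·4 = 8894.
x* = 7194/1128 = 6.38, y* = 8894/1128 = 7.88.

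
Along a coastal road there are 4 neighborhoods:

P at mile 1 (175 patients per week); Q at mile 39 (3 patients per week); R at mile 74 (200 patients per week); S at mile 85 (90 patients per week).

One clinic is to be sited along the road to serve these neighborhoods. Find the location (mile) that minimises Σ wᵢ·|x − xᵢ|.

x = 74

For a sum of weighted absolute distances on a line, the optimum is the weighted median (not the mean). Total weight W = 468; half-weight = 234.
Sort by position and accumulate weight:
  mile 1 (P, w=175) → cum 175
  mile 39 (Q, w=3) → cum 178
  mile 74 (R, w=200) → cum 378  ≥ 234 → median here
  mile 85 (S, w=90) → cum 468
Optimal location: mile 74.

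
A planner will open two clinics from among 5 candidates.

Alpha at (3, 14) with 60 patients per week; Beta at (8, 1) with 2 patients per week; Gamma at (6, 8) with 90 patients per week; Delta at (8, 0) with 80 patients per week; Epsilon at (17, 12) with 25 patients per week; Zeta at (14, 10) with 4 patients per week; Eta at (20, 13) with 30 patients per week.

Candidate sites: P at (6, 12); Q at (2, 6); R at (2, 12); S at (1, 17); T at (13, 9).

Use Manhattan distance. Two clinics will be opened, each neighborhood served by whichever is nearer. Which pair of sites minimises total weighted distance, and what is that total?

Evaluate every pair (each demand assigned to the nearer of the two):
  {P, T}: total = 2319
  {P, Q}: total = 2407
  {P, R}: total = 2451
  {R, T}: total = 2559
  {P, S}: total = 2571
  {Q, T}: total = 2575
  {S, T}: total = 2679
  {Q, R}: total = 2703
  {Q, S}: total = 3101
  {R, S}: total = 3375
Best pair: {P, T} with total 2319.

{P, T}, total 2319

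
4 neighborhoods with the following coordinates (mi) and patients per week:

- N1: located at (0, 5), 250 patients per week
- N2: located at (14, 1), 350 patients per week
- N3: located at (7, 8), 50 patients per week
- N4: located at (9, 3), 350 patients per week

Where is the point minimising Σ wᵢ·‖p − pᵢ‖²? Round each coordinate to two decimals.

(8.40, 3.05)

The minimiser of Σwᵢ‖p−pᵢ‖² is the weighted centroid p* = (Σwᵢpᵢ)/(Σwᵢ).
Σwᵢ = 1000.
Σwᵢxᵢ = 250·0 + 350·14 + 50·7 + 350·9 = 8400.
Σwᵢyᵢ = 250·5 + 350·1 + 50·8 + 350·3 = 3050.
x* = 8400/1000 = 8.40, y* = 3050/1000 = 3.05.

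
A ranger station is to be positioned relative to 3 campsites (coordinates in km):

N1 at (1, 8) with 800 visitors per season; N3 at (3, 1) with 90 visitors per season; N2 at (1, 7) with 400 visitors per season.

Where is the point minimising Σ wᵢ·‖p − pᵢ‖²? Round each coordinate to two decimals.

The minimiser of Σwᵢ‖p−pᵢ‖² is the weighted centroid p* = (Σwᵢpᵢ)/(Σwᵢ).
Σwᵢ = 1290.
Σwᵢxᵢ = 800·1 + 90·3 + 400·1 = 1470.
Σwᵢyᵢ = 800·8 + 90·1 + 400·7 = 9290.
x* = 1470/1290 = 1.14, y* = 9290/1290 = 7.20.

(1.14, 7.20)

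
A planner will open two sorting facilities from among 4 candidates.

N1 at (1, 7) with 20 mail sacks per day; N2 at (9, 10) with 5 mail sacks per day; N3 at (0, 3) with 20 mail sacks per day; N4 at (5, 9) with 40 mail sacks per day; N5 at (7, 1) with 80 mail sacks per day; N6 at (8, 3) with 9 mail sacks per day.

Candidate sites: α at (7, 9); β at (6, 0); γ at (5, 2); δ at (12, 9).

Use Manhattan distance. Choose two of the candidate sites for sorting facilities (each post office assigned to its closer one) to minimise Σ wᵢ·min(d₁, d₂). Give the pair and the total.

Evaluate every pair (each demand assigned to the nearer of the two):
  {α, β}: total = 640
  {α, γ}: total = 651
  {β, γ}: total = 836
  {γ, δ}: total = 876
  {β, δ}: total = 925
  {α, δ}: total = 1218
Best pair: {α, β} with total 640.

{α, β}, total 640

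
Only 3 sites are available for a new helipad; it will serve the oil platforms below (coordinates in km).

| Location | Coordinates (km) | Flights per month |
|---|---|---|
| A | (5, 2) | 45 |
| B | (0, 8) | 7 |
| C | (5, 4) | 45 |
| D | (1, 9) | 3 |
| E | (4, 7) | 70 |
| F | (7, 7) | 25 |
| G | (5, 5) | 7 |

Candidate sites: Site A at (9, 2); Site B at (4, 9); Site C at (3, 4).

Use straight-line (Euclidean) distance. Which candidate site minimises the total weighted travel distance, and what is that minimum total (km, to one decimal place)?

Total weighted distance at each candidate:
  Site A (9, 2): total = 1153.5
  Site B (4, 9): total = 844.5
  Site C (3, 4): total = 630.4
Minimum is at Site C with total 630.4 km.

Site C, total 630.4 km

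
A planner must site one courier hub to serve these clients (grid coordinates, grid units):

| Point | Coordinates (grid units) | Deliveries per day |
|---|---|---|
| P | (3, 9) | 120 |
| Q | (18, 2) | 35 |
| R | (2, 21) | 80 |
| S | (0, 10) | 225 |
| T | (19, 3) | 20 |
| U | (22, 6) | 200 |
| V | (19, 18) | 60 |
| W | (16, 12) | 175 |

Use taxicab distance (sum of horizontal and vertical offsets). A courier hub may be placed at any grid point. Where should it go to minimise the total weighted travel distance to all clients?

Manhattan distance separates: Σwᵢ(|x−xᵢ|+|y−yᵢ|) = Σwᵢ|x−xᵢ| + Σwᵢ|y−yᵢ|, so x and y are optimised independently as 1-D weighted medians.
Total weight W = 915; half = 457.5.
x-coordinate, sorted with cumulative weight:
  x=0 (S, w=225) cum 225
  x=2 (R, w=80) cum 305
  x=3 (P, w=120) cum 425
  x=16 (W, w=175) cum 600  ← median
  x=18 (Q, w=35) cum 635
  x=19 (T, w=20) cum 655
  x=19 (V, w=60) cum 715
  x=22 (U, w=200) cum 915
⇒ x* = 16
y-coordinate, sorted with cumulative weight:
  y=2 (Q, w=35) cum 35
  y=3 (T, w=20) cum 55
  y=6 (U, w=200) cum 255
  y=9 (P, w=120) cum 375
  y=10 (S, w=225) cum 600  ← median
  y=12 (W, w=175) cum 775
  y=18 (V, w=60) cum 835
  y=21 (R, w=80) cum 915
⇒ y* = 10

(16, 10)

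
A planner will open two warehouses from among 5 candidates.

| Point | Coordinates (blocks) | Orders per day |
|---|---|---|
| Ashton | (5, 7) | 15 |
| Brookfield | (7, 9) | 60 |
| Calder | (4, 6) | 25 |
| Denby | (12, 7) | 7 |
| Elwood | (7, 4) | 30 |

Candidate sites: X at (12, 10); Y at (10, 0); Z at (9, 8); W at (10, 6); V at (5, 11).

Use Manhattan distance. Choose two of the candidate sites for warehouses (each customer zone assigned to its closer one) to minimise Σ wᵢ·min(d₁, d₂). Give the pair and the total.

{Z, W}, total 576

Evaluate every pair (each demand assigned to the nearer of the two):
  {Z, W}: total = 576
  {Z, V}: total = 598
  {W, V}: total = 621
  {X, Z}: total = 631
  {Y, Z}: total = 638
  {Y, V}: total = 723
  {X, V}: total = 741
  {X, W}: total = 771
  {Y, W}: total = 771
  {X, Y}: total = 1041
Best pair: {Z, W} with total 576.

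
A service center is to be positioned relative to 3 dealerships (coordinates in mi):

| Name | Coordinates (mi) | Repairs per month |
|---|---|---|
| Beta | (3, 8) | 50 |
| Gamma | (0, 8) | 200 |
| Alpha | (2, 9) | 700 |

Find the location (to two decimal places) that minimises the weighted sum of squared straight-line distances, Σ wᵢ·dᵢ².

The minimiser of Σwᵢ‖p−pᵢ‖² is the weighted centroid p* = (Σwᵢpᵢ)/(Σwᵢ).
Σwᵢ = 950.
Σwᵢxᵢ = 50·3 + 200·0 + 700·2 = 1550.
Σwᵢyᵢ = 50·8 + 200·8 + 700·9 = 8300.
x* = 1550/950 = 1.63, y* = 8300/950 = 8.74.

(1.63, 8.74)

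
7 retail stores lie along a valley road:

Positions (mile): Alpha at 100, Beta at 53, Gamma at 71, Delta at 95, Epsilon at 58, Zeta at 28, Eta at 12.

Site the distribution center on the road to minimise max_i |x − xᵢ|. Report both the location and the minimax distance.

location 56, max distance 44

The 1-center on a line is the midpoint of the two extreme points: leftmost at 12, rightmost at 100.
Optimal location = (12 + 100)/2 = 56; maximum distance = (100 − 12)/2 = 44.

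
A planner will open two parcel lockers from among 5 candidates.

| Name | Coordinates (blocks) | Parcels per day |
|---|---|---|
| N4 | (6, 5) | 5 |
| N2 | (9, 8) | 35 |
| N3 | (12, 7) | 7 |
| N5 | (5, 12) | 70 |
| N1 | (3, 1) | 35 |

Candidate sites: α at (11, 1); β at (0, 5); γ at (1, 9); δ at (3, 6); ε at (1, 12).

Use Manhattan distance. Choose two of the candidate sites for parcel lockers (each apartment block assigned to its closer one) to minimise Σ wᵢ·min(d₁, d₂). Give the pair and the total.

Evaluate every pair (each demand assigned to the nearer of the two):
  {δ, ε}: total = 825
  {α, ε}: total = 969
  {γ, δ}: total = 1035
  {β, ε}: total = 1073
  {γ, ε}: total = 1081
  {α, δ}: total = 1084
  {β, δ}: total = 1105
  {β, γ}: total = 1171
  {α, γ}: total = 1179
  {α, β}: total = 1479
Best pair: {δ, ε} with total 825.

{δ, ε}, total 825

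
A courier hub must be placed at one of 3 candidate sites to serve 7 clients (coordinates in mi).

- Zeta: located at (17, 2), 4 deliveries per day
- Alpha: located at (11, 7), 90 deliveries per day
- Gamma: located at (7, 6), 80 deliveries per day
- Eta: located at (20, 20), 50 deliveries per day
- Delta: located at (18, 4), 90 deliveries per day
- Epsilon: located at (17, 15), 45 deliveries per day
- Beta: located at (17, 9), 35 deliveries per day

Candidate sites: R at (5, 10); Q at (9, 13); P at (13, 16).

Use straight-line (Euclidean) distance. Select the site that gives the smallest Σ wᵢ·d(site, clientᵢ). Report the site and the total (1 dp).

Total weighted distance at each candidate:
  R (5, 10): total = 4215.6
  Q (9, 13): total = 3687.6
  P (13, 16): total = 3861.8
Minimum is at Q with total 3687.6 mi.

Q, total 3687.6 mi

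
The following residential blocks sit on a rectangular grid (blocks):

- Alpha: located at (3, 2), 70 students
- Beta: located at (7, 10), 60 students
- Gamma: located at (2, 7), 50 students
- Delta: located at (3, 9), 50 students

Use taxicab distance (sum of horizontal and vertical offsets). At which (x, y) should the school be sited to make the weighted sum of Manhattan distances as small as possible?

Manhattan distance separates: Σwᵢ(|x−xᵢ|+|y−yᵢ|) = Σwᵢ|x−xᵢ| + Σwᵢ|y−yᵢ|, so x and y are optimised independently as 1-D weighted medians.
Total weight W = 230; half = 115.
x-coordinate, sorted with cumulative weight:
  x=2 (Gamma, w=50) cum 50
  x=3 (Alpha, w=70) cum 120  ← median
  x=3 (Delta, w=50) cum 170
  x=7 (Beta, w=60) cum 230
⇒ x* = 3
y-coordinate, sorted with cumulative weight:
  y=2 (Alpha, w=70) cum 70
  y=7 (Gamma, w=50) cum 120  ← median
  y=9 (Delta, w=50) cum 170
  y=10 (Beta, w=60) cum 230
⇒ y* = 7

(3, 7)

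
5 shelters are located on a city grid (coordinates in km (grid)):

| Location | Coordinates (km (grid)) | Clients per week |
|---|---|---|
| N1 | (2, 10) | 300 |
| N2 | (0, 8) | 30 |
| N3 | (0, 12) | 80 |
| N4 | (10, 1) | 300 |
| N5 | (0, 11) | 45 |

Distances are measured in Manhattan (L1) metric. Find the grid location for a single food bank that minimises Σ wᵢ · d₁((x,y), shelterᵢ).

(2, 10)

Manhattan distance separates: Σwᵢ(|x−xᵢ|+|y−yᵢ|) = Σwᵢ|x−xᵢ| + Σwᵢ|y−yᵢ|, so x and y are optimised independently as 1-D weighted medians.
Total weight W = 755; half = 377.5.
x-coordinate, sorted with cumulative weight:
  x=0 (N2, w=30) cum 30
  x=0 (N3, w=80) cum 110
  x=0 (N5, w=45) cum 155
  x=2 (N1, w=300) cum 455  ← median
  x=10 (N4, w=300) cum 755
⇒ x* = 2
y-coordinate, sorted with cumulative weight:
  y=1 (N4, w=300) cum 300
  y=8 (N2, w=30) cum 330
  y=10 (N1, w=300) cum 630  ← median
  y=11 (N5, w=45) cum 675
  y=12 (N3, w=80) cum 755
⇒ y* = 10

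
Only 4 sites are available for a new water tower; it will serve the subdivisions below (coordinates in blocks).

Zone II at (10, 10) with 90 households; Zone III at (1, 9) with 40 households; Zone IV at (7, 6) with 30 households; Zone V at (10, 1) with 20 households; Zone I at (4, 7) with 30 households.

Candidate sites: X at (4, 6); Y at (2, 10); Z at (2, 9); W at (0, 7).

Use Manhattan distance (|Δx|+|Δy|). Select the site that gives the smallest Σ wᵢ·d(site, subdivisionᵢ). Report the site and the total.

X, total 1480 blocks

Total weighted distance at each candidate:
  X (4, 6): total = 1480
  Y (2, 10): total = 1560
  Z (2, 9): total = 1530
  W (0, 7): total = 1970
Minimum is at X with total 1480 blocks.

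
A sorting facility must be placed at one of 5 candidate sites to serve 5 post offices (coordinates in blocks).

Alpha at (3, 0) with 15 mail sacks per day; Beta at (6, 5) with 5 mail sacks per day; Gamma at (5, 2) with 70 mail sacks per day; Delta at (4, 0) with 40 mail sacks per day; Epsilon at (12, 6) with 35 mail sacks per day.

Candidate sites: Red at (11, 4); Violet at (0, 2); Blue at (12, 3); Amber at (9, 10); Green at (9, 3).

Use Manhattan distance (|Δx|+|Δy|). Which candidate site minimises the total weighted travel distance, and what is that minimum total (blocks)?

Green, total 1040 blocks

Total weighted distance at each candidate:
  Red (11, 4): total = 1315
  Violet (0, 2): total = 1270
  Blue (12, 3): total = 1325
  Amber (9, 10): total = 1965
  Green (9, 3): total = 1040
Minimum is at Green with total 1040 blocks.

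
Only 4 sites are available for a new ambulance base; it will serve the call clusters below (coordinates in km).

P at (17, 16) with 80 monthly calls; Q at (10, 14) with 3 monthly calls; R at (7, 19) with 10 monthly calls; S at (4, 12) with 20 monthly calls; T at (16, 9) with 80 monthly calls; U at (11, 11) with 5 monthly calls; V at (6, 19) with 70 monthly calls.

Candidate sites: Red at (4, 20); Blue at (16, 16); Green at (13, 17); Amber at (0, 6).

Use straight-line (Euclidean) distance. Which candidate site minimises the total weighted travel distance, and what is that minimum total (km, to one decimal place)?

Total weighted distance at each candidate:
  Red (4, 20): total = 2821.0
  Blue (16, 16): total = 1773.0
  Green (13, 17): total = 1836.5
  Amber (0, 6): total = 4273.1
Minimum is at Blue with total 1773.0 km.

Blue, total 1773.0 km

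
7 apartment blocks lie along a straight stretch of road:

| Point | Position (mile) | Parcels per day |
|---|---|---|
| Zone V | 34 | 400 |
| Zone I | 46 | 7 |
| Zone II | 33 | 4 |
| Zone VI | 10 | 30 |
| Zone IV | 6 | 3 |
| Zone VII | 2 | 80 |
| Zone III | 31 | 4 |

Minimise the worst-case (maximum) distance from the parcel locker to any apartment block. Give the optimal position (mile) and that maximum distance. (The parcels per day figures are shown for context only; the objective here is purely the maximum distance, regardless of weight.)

location 24, max distance 22

The 1-center on a line is the midpoint of the two extreme points: leftmost at 2, rightmost at 46.
Optimal location = (2 + 46)/2 = 24; maximum distance = (46 − 2)/2 = 22.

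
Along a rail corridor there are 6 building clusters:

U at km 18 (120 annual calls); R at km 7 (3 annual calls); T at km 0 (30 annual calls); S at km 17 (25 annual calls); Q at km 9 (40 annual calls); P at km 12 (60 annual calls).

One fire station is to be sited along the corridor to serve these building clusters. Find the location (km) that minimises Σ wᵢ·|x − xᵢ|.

x = 17

For a sum of weighted absolute distances on a line, the optimum is the weighted median (not the mean). Total weight W = 278; half-weight = 139.
Sort by position and accumulate weight:
  km 0 (T, w=30) → cum 30
  km 7 (R, w=3) → cum 33
  km 9 (Q, w=40) → cum 73
  km 12 (P, w=60) → cum 133
  km 17 (S, w=25) → cum 158  ≥ 139 → median here
  km 18 (U, w=120) → cum 278
Optimal location: km 17.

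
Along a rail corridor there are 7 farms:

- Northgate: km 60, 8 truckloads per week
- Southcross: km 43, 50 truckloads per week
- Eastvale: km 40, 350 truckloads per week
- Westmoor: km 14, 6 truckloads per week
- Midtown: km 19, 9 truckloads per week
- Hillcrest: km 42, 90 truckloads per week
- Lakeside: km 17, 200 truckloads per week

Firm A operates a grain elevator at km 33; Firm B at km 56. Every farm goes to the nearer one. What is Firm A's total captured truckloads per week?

The indifferent point is the midpoint (33+56)/2 = 44.5; farms left of it (closer to Firm A at 33) go to Firm A, those right go to Firm B.
  Westmoor at 14 (w=6) → Firm A
  Lakeside at 17 (w=200) → Firm A
  Midtown at 19 (w=9) → Firm A
  Eastvale at 40 (w=350) → Firm A
  Hillcrest at 42 (w=90) → Firm A
  Southcross at 43 (w=50) → Firm A
  Northgate at 60 (w=8) → Firm B
Firm A captures 705; Firm B captures 8.

705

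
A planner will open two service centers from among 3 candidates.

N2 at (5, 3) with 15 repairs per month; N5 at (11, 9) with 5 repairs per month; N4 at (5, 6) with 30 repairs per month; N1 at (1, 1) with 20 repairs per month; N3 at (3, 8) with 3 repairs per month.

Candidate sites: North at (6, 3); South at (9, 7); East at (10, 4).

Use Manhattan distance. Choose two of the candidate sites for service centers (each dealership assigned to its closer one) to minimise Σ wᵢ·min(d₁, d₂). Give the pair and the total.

Evaluate every pair (each demand assigned to the nearer of the two):
  {North, South}: total = 316
  {North, East}: total = 329
  {South, East}: total = 521
Best pair: {North, South} with total 316.

{North, South}, total 316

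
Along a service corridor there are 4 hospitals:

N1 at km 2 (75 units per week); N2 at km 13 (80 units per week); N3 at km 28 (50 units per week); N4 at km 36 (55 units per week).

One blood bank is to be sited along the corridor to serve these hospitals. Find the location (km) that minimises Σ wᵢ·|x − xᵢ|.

For a sum of weighted absolute distances on a line, the optimum is the weighted median (not the mean). Total weight W = 260; half-weight = 130.
Sort by position and accumulate weight:
  km 2 (N1, w=75) → cum 75
  km 13 (N2, w=80) → cum 155  ≥ 130 → median here
  km 28 (N3, w=50) → cum 205
  km 36 (N4, w=55) → cum 260
Optimal location: km 13.

x = 13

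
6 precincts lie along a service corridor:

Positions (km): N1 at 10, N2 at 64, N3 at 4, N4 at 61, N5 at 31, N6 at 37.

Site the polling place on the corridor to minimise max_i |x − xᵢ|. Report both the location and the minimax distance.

location 34, max distance 30

The 1-center on a line is the midpoint of the two extreme points: leftmost at 4, rightmost at 64.
Optimal location = (4 + 64)/2 = 34; maximum distance = (64 − 4)/2 = 30.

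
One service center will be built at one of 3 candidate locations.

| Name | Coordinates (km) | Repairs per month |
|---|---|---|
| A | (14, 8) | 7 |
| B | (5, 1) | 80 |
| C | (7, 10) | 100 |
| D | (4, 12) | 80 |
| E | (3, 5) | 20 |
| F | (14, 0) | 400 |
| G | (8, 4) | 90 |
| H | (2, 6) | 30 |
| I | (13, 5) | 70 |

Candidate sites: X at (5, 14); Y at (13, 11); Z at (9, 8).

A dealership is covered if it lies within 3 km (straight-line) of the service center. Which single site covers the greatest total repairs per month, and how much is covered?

Z, covering 100

Coverage radius r = 3 km; a point is covered iff (Δx)²+(Δy)² ≤ 3² = 9.
  X (5, 14): covers {D} → 80
  Y (13, 11): covers {none} → 0
  Z (9, 8): covers {C} → 100
Maximum coverage at Z: 100 repairs per month.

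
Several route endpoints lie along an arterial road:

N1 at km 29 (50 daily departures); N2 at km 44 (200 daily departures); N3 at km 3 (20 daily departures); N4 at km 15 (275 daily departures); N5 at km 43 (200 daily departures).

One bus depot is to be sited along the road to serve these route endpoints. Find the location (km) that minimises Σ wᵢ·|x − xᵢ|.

For a sum of weighted absolute distances on a line, the optimum is the weighted median (not the mean). Total weight W = 745; half-weight = 372.5.
Sort by position and accumulate weight:
  km 3 (N3, w=20) → cum 20
  km 15 (N4, w=275) → cum 295
  km 29 (N1, w=50) → cum 345
  km 43 (N5, w=200) → cum 545  ≥ 372.5 → median here
  km 44 (N2, w=200) → cum 745
Optimal location: km 43.

x = 43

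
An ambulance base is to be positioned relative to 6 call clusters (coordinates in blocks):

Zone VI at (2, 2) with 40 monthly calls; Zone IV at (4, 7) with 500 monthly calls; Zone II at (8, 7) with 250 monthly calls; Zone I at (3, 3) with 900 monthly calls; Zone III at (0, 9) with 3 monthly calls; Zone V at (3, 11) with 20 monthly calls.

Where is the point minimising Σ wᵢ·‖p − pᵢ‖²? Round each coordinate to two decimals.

The minimiser of Σwᵢ‖p−pᵢ‖² is the weighted centroid p* = (Σwᵢpᵢ)/(Σwᵢ).
Σwᵢ = 1713.
Σwᵢxᵢ = 40·2 + 500·4 + 250·8 + 900·3 + 3·0 + 20·3 = 6840.
Σwᵢyᵢ = 40·2 + 500·7 + 250·7 + 900·3 + 3·9 + 20·11 = 8277.
x* = 6840/1713 = 3.99, y* = 8277/1713 = 4.83.

(3.99, 4.83)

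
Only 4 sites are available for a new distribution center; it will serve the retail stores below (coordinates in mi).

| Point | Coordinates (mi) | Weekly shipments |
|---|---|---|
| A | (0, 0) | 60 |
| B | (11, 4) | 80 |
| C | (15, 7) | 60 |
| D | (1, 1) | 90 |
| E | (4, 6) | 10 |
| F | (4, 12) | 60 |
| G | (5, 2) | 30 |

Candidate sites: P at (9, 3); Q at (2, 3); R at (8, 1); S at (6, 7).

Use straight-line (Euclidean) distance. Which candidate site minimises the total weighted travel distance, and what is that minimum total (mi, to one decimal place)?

Total weighted distance at each candidate:
  P (9, 3): total = 2722.7
  Q (2, 3): total = 2642.2
  R (8, 1): total = 2867.5
  S (6, 7): total = 2761.0
Minimum is at Q with total 2642.2 mi.

Q, total 2642.2 mi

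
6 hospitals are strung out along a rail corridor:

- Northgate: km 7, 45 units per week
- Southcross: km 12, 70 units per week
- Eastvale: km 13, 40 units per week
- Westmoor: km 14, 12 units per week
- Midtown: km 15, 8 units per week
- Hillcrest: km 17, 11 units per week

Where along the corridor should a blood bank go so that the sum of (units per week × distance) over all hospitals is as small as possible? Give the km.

For a sum of weighted absolute distances on a line, the optimum is the weighted median (not the mean). Total weight W = 186; half-weight = 93.
Sort by position and accumulate weight:
  km 7 (Northgate, w=45) → cum 45
  km 12 (Southcross, w=70) → cum 115  ≥ 93 → median here
  km 13 (Eastvale, w=40) → cum 155
  km 14 (Westmoor, w=12) → cum 167
  km 15 (Midtown, w=8) → cum 175
  km 17 (Hillcrest, w=11) → cum 186
Optimal location: km 12.

x = 12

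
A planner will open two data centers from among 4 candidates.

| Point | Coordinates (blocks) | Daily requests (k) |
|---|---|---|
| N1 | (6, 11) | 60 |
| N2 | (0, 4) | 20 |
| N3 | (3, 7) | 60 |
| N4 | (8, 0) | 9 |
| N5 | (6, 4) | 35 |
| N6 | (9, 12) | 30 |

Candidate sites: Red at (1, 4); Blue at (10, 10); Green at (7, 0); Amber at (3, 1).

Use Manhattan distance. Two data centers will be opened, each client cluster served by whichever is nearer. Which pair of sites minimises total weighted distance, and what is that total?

{Red, Blue}, total 984

Evaluate every pair (each demand assigned to the nearer of the two):
  {Red, Blue}: total = 984
  {Blue, Amber}: total = 1134
  {Blue, Green}: total = 1394
  {Red, Green}: total = 1644
  {Red, Amber}: total = 1749
  {Green, Amber}: total = 1804
Best pair: {Red, Blue} with total 984.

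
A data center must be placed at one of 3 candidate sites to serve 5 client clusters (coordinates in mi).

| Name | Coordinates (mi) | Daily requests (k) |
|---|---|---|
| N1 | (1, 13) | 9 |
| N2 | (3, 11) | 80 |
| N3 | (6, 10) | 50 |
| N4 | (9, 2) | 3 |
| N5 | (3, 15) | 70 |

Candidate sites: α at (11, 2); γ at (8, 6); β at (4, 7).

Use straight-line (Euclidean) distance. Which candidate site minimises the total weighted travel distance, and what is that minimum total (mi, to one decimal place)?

Total weighted distance at each candidate:
  α (11, 2): total = 2643.3
  γ (8, 6): total = 1611.5
  β (4, 7): total = 1156.1
Minimum is at β with total 1156.1 mi.

β, total 1156.1 mi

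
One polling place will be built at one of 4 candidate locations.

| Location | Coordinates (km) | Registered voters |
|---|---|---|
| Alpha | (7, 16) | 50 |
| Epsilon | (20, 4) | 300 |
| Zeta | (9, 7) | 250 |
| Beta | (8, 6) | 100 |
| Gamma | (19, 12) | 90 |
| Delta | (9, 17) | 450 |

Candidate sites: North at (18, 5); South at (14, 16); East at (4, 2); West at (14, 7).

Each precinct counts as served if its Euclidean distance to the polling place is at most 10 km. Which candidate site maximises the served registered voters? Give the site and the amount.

West, covering 740

Coverage radius r = 10 km; a point is covered iff (Δx)²+(Δy)² ≤ 10² = 100.
  North (18, 5): covers {Epsilon, Zeta, Gamma} → 640
  South (14, 16): covers {Alpha, Gamma, Delta} → 590
  East (4, 2): covers {Zeta, Beta} → 350
  West (14, 7): covers {Epsilon, Zeta, Beta, Gamma} → 740
Maximum coverage at West: 740 registered voters.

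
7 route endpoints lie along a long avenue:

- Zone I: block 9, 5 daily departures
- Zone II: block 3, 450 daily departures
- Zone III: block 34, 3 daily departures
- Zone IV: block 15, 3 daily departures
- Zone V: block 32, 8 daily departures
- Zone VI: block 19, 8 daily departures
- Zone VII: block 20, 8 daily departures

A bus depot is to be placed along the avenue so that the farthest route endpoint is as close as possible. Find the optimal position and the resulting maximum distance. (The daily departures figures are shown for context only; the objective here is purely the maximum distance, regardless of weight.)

The 1-center on a line is the midpoint of the two extreme points: leftmost at 3, rightmost at 34.
Optimal location = (3 + 34)/2 = 18.5; maximum distance = (34 − 3)/2 = 15.5.

location 18.5, max distance 15.5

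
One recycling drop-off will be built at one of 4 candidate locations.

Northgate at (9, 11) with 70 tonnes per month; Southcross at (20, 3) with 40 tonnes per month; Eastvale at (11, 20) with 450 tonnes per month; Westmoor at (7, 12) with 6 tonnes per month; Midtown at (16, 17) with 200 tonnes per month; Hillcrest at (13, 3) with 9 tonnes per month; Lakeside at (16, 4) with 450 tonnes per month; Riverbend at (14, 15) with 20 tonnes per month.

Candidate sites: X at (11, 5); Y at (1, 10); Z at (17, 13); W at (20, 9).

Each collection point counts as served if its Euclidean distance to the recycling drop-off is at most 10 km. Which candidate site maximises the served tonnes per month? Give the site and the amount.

Coverage radius r = 10 km; a point is covered iff (Δx)²+(Δy)² ≤ 10² = 100.
  X (11, 5): covers {Northgate, Southcross, Westmoor, Hillcrest, Lakeside} → 575
  Y (1, 10): covers {Northgate, Westmoor} → 76
  Z (17, 13): covers {Northgate, Eastvale, Midtown, Lakeside, Riverbend} → 1190
  W (20, 9): covers {Southcross, Midtown, Hillcrest, Lakeside, Riverbend} → 719
Maximum coverage at Z: 1190 tonnes per month.

Z, covering 1190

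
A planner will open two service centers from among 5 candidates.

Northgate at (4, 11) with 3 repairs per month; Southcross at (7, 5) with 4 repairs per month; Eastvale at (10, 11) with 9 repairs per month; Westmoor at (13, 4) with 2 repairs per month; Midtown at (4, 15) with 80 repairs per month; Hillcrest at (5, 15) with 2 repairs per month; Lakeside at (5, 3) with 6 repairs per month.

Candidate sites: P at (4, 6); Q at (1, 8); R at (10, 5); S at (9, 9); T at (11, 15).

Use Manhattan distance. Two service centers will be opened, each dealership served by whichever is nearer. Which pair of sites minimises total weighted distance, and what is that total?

Evaluate every pair (each demand assigned to the nearer of the two):
  {P, T}: total = 694
  {R, T}: total = 712
  {S, T}: total = 722
  {Q, T}: total = 751
  {P, S}: total = 840
  {P, R}: total = 853
  {P, Q}: total = 916
  {Q, R}: total = 956
  {Q, S}: total = 961
  {R, S}: total = 1010
Best pair: {P, T} with total 694.

{P, T}, total 694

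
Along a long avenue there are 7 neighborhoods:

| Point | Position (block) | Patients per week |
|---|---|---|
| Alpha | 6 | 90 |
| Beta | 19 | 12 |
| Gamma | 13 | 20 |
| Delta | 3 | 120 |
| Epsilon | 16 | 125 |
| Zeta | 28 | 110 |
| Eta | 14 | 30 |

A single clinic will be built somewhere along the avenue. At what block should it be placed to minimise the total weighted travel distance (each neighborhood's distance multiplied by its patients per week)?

x = 14

For a sum of weighted absolute distances on a line, the optimum is the weighted median (not the mean). Total weight W = 507; half-weight = 253.5.
Sort by position and accumulate weight:
  block 3 (Delta, w=120) → cum 120
  block 6 (Alpha, w=90) → cum 210
  block 13 (Gamma, w=20) → cum 230
  block 14 (Eta, w=30) → cum 260  ≥ 253.5 → median here
  block 16 (Epsilon, w=125) → cum 385
  block 19 (Beta, w=12) → cum 397
  block 28 (Zeta, w=110) → cum 507
Optimal location: block 14.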